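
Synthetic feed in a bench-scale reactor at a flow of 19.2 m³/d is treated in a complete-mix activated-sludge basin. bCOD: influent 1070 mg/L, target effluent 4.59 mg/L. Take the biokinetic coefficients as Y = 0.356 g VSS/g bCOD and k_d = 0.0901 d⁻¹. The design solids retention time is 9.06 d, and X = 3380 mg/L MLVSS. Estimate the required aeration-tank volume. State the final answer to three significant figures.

V ≈ 10.7 m³

Steady-state biomass mass balance: V·X·(1 + k_d·θ_c) = Y·Q·(S₀ − S)·θ_c, so V = 0.356 × 19.2 × (1070 − 4.59) × 9.06 / [3380 × (1 + 0.0901 × 9.06)] = 6.6×10^4 / 6139 = 10.75 m³.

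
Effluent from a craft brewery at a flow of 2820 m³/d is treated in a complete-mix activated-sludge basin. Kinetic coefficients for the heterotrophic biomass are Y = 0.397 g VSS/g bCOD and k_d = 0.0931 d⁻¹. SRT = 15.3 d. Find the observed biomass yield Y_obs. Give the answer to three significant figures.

Correct the yield for decay: Y_obs = Y/(1 + k_d θ_c) = 0.397 / (1 + 0.0931 × 15.3) = 0.397 / 2.424 = 0.1637.

Y_obs ≈ 0.164 g VSS/g bCOD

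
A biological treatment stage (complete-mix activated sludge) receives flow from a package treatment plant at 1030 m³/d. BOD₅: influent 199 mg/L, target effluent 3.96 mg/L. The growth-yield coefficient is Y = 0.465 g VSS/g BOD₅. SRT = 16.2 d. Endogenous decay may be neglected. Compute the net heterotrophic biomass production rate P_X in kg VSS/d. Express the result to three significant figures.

With endogenous decay neglected, the observed yield equals the true yield: Y_obs = Y = 0.465 g VSS/g BOD₅.
Mass of BOD₅ removed per day: Q(S₀ − S) = 1030 × 195.0 g/m³ = 200.9 kg/d.
P_X = Y_obs · Q(S₀ − S) = 0.4650 × 200.9 = 93.41 kg VSS/d.

P_X ≈ 93.4 kg VSS/d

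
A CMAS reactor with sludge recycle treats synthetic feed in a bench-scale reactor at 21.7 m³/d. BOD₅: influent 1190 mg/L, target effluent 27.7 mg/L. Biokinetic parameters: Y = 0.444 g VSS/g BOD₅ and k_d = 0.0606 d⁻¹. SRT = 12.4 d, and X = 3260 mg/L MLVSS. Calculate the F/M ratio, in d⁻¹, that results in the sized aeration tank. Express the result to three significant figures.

F/M ≈ 0.326 d⁻¹

Steady-state biomass mass balance: V·X·(1 + k_d·θ_c) = Y·Q·(S₀ − S)·θ_c, so V = 0.444 × 21.7 × (1190 − 27.7) × 12.4 / [3260 × (1 + 0.0606 × 12.4)] = 1.39×10^5 / 5710 = 24.32 m³.
F/M = applied load / biomass = Q·S₀/(V·X) = 21.7 × 1190 / (24.32 × 3260) = 0.3257 d⁻¹.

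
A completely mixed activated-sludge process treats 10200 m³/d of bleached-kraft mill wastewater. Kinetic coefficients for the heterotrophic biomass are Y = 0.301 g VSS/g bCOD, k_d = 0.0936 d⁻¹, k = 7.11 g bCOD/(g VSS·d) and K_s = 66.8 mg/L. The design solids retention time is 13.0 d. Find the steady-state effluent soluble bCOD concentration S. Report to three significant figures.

S ≈ 5.78 mg/L

Effluent substrate depends only on kinetics and SRT: S = K_s(1 + k_d θ_c) / [θ_c(Yk − k_d) − 1] = 66.8 × (1 + 0.0936 × 13.0) / [13.0 × (0.301 × 7.11 − 0.0936) − 1] = 148.1 / 25.60 = 5.783 mg/L.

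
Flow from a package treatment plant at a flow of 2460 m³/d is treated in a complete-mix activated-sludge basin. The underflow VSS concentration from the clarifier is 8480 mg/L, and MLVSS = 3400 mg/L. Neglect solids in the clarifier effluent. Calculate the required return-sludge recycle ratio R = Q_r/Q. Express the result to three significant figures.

R ≈ 0.669

Mass balance around the secondary clarifier (neglecting effluent solids): R = X / (X_r − X) = 3400 / (8480 − 3400) = 0.6693.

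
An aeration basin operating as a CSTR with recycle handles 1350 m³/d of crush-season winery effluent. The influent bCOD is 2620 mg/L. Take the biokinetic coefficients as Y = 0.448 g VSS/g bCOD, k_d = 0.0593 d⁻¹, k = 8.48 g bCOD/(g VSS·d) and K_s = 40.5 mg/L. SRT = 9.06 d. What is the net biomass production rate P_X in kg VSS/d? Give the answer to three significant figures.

P_X ≈ 1030 kg VSS/d

From the Monod/SRT balance for a CMAS, S = K_s·(1+k_d θ_c)/[θ_c·(Y k − k_d) − 1] = 40.5 × (1 + 0.0593 × 9.06) / [9.06 × (0.448 × 8.48 − 0.0593) − 1] = 62.26 / 32.88 = 1.893 mg/L.
Observed yield with endogenous decay: Y_obs = Y / (1 + k_d·θ_c) = 0.448 / (1 + 0.0593 × 9.06) = 0.448 / 1.537 = 0.2914 g VSS/g bCOD.
Substrate removed = Q·(S₀ − S) = 1350 m³/d × (2620 − 1.89) g/m³ = 3.53×10^6 g/d = 3534 kg/d.
Net biomass production P_X = Y_obs × Q·(S₀ − S) = 0.2914 × 3534 = 1030 kg VSS/d.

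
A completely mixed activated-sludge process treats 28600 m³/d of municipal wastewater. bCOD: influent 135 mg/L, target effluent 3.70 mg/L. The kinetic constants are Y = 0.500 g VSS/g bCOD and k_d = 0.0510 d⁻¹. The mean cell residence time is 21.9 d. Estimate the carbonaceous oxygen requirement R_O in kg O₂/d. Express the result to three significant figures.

Observed yield with endogenous decay: Y_obs = Y / (1 + k_d·θ_c) = 0.500 / (1 + 0.0510 × 21.9) = 0.500 / 2.117 = 0.2362 g VSS/g bCOD.
Mass of bCOD removed per day: Q(S₀ − S) = 28600 × 131.3 g/m³ = 3755 kg/d.
Biomass synthesised: P_X = Y_obs × 3755 = 887.0 kg VSS/d.
R_O = Q·(S₀ − S) − 1.42·P_X = 3755 − 1.42 × 887.0 = 2496 kg O₂/d.

R_O ≈ 2500 kg O₂/d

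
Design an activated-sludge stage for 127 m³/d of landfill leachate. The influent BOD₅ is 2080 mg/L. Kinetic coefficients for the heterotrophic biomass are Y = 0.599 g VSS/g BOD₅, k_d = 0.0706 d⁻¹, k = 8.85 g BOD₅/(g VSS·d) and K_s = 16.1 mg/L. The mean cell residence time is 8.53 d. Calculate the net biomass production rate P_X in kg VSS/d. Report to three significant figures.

From the Monod/SRT balance for a CMAS, S = K_s·(1+k_d θ_c)/[θ_c·(Y k − k_d) − 1] = 16.1 × (1 + 0.0706 × 8.53) / [8.53 × (0.599 × 8.85 − 0.0706) − 1] = 25.80 / 43.62 = 0.5914 mg/L.
Y_obs = Y / (1 + k_d θ_c) = 0.599 / (1 + 0.0706 × 8.53) = 0.599 / 1.602 = 0.3739.
Q·(S₀ − S) = 127 × (2080 − 0.591) × 10⁻³ = 264.1 kg/d removed.
P_X = Y_obs · Q(S₀ − S) = 0.3739 × 264.1 = 98.73 kg VSS/d.

P_X ≈ 98.7 kg VSS/d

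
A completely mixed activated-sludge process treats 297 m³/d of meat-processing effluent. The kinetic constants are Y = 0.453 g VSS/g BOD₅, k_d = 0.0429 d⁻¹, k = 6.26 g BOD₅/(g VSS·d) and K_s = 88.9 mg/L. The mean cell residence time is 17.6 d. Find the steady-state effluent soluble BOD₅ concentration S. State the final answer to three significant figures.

S ≈ 3.24 mg/L

From the Monod/SRT balance for a CMAS, S = K_s·(1+k_d θ_c)/[θ_c·(Y k − k_d) − 1] = 88.9 × (1 + 0.0429 × 17.6) / [17.6 × (0.453 × 6.26 − 0.0429) − 1] = 156.0 / 48.15 = 3.240 mg/L.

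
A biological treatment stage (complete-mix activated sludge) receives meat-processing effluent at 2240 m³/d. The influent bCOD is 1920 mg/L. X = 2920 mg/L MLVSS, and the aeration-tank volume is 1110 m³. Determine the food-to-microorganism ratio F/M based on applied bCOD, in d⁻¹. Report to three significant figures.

F/M ≈ 1.33 d⁻¹

Food-to-microorganism ratio F/M = Q S₀ / (V X) = 2240 × 1920 / (1110 × 2920) = 1.327 d⁻¹.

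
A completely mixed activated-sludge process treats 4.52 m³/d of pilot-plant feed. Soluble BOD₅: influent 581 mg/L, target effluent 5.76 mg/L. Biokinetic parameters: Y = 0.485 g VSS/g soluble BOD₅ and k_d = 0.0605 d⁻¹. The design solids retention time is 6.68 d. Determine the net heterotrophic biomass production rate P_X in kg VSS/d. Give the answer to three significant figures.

Observed yield with endogenous decay: Y_obs = Y / (1 + k_d·θ_c) = 0.485 / (1 + 0.0605 × 6.68) = 0.485 / 1.404 = 0.3454 g VSS/g soluble BOD₅.
Q·(S₀ − S) = 4.52 × (581 − 5.76) × 10⁻³ = 2.600 kg/d removed.
So the net sludge growth is P_X = 0.3454 × 2.600 = 0.8981 kg VSS/d.

P_X ≈ 0.898 kg VSS/d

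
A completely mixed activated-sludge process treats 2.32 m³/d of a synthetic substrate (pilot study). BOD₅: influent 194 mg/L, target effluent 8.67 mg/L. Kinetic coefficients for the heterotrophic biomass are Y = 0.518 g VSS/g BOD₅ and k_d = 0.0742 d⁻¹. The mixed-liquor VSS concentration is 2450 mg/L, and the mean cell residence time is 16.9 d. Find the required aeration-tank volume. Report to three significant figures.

V ≈ 0.682 m³

From the SRT design equation V = Y Q (S₀−S) θ_c / [X (1 + k_d θ_c)] = 0.518 × 2.32 × (194 − 8.67) × 16.9 / [2450 × (1 + 0.0742 × 16.9)] = 3.76×10^3 / 5522 = 0.6816 m³.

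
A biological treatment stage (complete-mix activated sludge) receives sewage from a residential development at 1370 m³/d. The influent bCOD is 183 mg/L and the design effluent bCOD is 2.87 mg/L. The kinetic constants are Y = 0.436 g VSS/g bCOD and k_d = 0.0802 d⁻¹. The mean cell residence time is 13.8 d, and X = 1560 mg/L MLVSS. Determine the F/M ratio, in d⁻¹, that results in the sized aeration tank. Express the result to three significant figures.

From the SRT design equation V = Y Q (S₀−S) θ_c / [X (1 + k_d θ_c)] = 0.436 × 1370 × (183 − 2.87) × 13.8 / [1560 × (1 + 0.0802 × 13.8)] = 1.48×10^6 / 3287 = 451.8 m³.
F/M = Q·S₀ / (V·X) = 1370 × 183 / (451.8 × 1560) = 0.3557 g bCOD·(g VSS·d)⁻¹.

F/M ≈ 0.356 d⁻¹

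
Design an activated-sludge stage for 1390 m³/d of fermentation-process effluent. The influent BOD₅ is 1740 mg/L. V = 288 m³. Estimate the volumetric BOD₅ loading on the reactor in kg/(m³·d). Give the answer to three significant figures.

L_v ≈ 8.40 kg BOD₅/(m³·d)

Applied BOD₅ load per unit volume = Q·S₀/V = (1390 × 1740/1000)/288.0 = 8.398 kg BOD₅·m⁻³·d⁻¹.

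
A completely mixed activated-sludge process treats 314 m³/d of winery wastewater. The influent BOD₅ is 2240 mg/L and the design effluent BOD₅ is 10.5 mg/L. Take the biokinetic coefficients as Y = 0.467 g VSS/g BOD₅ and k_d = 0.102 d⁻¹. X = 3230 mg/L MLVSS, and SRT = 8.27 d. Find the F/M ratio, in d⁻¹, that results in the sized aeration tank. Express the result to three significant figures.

F/M ≈ 0.480 d⁻¹

Steady-state biomass mass balance: V·X·(1 + k_d·θ_c) = Y·Q·(S₀ − S)·θ_c, so V = 0.467 × 314 × (2240 − 10.5) × 8.27 / [3230 × (1 + 0.102 × 8.27)] = 2.7×10^6 / 5955 = 454.1 m³.
F/M = Q·S₀ / (V·X) = 314 × 2240 / (454.1 × 3230) = 0.4796 g BOD₅·(g VSS·d)⁻¹.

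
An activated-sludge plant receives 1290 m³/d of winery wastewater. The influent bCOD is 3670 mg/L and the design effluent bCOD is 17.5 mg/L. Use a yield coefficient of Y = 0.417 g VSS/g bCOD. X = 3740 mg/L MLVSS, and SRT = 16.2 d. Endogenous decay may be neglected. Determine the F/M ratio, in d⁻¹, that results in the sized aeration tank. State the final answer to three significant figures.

V·X = Y·Q·ΔS·θ_c gives V = 0.417 × 1290 × (3670 − 17.5) × 16.2 / 3740 = 8511 m³.
F/M = applied load / biomass = Q·S₀/(V·X) = 1290 × 3670 / (8511 × 3740) = 0.1487 d⁻¹.

F/M ≈ 0.149 d⁻¹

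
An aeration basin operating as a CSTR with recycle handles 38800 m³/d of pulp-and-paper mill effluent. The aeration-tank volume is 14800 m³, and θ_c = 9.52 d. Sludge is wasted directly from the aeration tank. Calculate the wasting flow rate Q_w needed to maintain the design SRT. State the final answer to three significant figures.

With mixed-liquor wasting, θ_c = V/Q_w, so Q_w = V/θ_c = 14800/9.52 = 1555 m³/d.

Q_w ≈ 1550 m³/d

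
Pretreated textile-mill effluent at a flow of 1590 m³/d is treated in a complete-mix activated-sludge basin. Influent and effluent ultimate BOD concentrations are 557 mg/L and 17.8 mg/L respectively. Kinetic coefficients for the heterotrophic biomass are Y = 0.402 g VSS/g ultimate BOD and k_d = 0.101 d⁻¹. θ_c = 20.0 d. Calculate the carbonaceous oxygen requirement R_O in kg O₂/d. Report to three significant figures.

The observed yield is Y_obs = Y/(1 + k_d·θ_c) = 0.402 / (1 + 0.101 × 20.0) = 0.402 / 3.020 = 0.1331 g VSS per g ultimate BOD removed.
ΔS = 557 − 17.8 = 539.2 mg/L, so the substrate removal rate is 1590 × 539.2/1000 = 857.3 kg ultimate BOD/d.
P_X = Y_obs·Q·(S₀ − S) = 0.1331 × 857.3 = 114.1 kg VSS/d.
R_O = Q·(S₀ − S) − 1.42·P_X = 857.3 − 1.42 × 114.1 = 695.3 kg O₂/d.

R_O ≈ 695 kg O₂/d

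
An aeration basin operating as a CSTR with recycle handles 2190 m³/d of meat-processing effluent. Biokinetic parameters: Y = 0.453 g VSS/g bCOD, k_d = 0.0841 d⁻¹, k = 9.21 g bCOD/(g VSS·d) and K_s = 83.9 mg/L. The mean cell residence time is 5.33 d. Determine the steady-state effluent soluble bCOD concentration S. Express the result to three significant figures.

For a completely mixed reactor with recycle the Lawrence–McCarty relation gives S = K_s·(1 + k_d·θ_c) / [θ_c·(Y·k − k_d) − 1] = 83.9 × (1 + 0.0841 × 5.33) / [5.33 × (0.453 × 9.21 − 0.0841) − 1] = 121.5 / 20.79 = 5.845 mg/L.

S ≈ 5.84 mg/L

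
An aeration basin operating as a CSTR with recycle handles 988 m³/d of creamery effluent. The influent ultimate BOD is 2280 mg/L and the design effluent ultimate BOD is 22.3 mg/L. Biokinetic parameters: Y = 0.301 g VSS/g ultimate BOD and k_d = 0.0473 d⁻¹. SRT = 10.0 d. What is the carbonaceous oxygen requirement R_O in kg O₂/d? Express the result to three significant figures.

R_O ≈ 1580 kg O₂/d

Observed yield with endogenous decay: Y_obs = Y / (1 + k_d·θ_c) = 0.301 / (1 + 0.0473 × 10.0) = 0.301 / 1.473 = 0.2043 g VSS/g ultimate BOD.
Substrate removed = Q·(S₀ − S) = 988 m³/d × (2280 − 22.3) g/m³ = 2.23×10^6 g/d = 2231 kg/d.
Biomass synthesised: P_X = Y_obs × 2231 = 455.8 kg VSS/d.
R_O = Q·(S₀ − S) − 1.42·P_X = 2231 − 1.42 × 455.8 = 1583 kg O₂/d.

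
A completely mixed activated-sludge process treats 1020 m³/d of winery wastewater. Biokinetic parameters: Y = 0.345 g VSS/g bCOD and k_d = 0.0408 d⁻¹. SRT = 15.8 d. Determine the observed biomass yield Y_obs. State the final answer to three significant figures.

Y_obs ≈ 0.210 g VSS/g bCOD

Correct the yield for decay: Y_obs = Y/(1 + k_d θ_c) = 0.345 / (1 + 0.0408 × 15.8) = 0.345 / 1.645 = 0.2098.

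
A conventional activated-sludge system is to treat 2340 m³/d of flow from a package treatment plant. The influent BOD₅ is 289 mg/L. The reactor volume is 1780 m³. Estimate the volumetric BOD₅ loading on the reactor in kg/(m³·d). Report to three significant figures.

L_v ≈ 0.380 kg BOD₅/(m³·d)

Applied BOD₅ load per unit volume = Q·S₀/V = (2340 × 289/1000)/1780 = 0.3799 kg BOD₅·m⁻³·d⁻¹.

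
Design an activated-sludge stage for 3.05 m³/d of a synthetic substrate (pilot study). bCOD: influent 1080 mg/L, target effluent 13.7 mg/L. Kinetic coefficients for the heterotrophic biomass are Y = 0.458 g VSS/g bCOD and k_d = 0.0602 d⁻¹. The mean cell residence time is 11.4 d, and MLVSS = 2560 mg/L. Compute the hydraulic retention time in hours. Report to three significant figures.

τ ≈ 31.0 h

From the SRT design equation V = Y Q (S₀−S) θ_c / [X (1 + k_d θ_c)] = 0.458 × 3.05 × (1080 − 13.7) × 11.4 / [2560 × (1 + 0.0602 × 11.4)] = 1.7×10^4 / 4317 = 3.934 m³.
HRT = V/Q = 3.934 m³ / 3.05 m³·d⁻¹ = 1.290 d × 24 = 30.95 h.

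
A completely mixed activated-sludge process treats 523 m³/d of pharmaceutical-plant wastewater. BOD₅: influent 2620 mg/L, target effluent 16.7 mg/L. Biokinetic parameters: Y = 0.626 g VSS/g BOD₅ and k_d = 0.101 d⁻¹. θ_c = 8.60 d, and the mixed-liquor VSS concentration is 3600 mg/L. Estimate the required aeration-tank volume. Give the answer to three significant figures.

V ≈ 1090 m³

Rearranging the biomass balance for a CMAS with decay, V = Y·Q·ΔS·θ_c / [X·(1+k_d θ_c)] = 0.626 × 523 × (2620 − 16.7) × 8.60 / [3600 × (1 + 0.101 × 8.60)] = 7.33×10^6 / 6727 = 1090 m³.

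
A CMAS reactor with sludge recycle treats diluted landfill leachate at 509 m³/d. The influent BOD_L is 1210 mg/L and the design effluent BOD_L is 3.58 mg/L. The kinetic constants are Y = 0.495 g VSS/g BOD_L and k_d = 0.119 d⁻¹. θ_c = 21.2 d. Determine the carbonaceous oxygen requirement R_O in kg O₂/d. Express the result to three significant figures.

Correct the yield for decay: Y_obs = Y/(1 + k_d θ_c) = 0.495 / (1 + 0.119 × 21.2) = 0.495 / 3.523 = 0.1405.
ΔS = 1210 − 3.58 = 1206 mg/L, so the substrate removal rate is 509 × 1206/1000 = 614.1 kg BOD_L/d.
Net sludge production P_X = 0.1405 × 614.1 = 86.28 kg VSS/d.
R_O = Q·(S₀ − S) − 1.42·P_X = 614.1 − 1.42 × 86.28 = 491.5 kg O₂/d.

R_O ≈ 492 kg O₂/d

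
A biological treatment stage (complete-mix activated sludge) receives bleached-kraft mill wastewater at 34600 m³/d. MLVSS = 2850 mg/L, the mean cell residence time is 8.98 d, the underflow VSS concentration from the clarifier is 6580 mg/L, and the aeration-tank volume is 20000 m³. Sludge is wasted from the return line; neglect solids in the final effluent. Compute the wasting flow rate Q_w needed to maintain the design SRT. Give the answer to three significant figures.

Q_w ≈ 965 m³/d

Wasting from the return line (neglecting effluent solids): Q_w = V·X / (θ_c·X_r) = 20000 × 2850 / (8.98 × 6580) = 964.7 m³/d.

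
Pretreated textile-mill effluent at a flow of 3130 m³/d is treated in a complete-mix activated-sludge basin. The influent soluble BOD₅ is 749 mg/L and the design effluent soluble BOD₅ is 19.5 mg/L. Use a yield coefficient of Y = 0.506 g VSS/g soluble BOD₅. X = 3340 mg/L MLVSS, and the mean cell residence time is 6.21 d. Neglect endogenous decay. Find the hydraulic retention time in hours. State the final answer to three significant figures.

Biomass mass balance (decay neglected): V·X = Y·Q·(S₀ − S)·θ_c, so V = 0.506 × 3130 × (749 − 19.5) × 6.21 / 3340 = 2148 m³.
Hydraulic retention time τ = V/Q = 2148 / 3130 = 0.6863 d = 16.47 h.

τ ≈ 16.5 h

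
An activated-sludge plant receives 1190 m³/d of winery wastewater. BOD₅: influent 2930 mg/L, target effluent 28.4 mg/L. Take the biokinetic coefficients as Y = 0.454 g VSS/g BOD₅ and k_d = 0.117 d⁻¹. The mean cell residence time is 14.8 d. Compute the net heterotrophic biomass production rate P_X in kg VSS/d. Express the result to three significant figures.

Correct the yield for decay: Y_obs = Y/(1 + k_d θ_c) = 0.454 / (1 + 0.117 × 14.8) = 0.454 / 2.732 = 0.1662.
Q·(S₀ − S) = 1190 × (2930 − 28.4) × 10⁻³ = 3453 kg/d removed.
Net biomass production P_X = Y_obs × Q·(S₀ − S) = 0.1662 × 3453 = 573.9 kg VSS/d.

P_X ≈ 574 kg VSS/d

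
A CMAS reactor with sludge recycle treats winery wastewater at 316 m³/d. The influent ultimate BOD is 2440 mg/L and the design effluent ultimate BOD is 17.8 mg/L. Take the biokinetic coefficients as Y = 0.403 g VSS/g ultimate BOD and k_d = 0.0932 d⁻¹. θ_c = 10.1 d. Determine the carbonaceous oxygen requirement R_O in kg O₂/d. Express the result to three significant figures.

R_O ≈ 540 kg O₂/d

Y_obs = Y / (1 + k_d θ_c) = 0.403 / (1 + 0.0932 × 10.1) = 0.403 / 1.941 = 0.2076.
Substrate removed = Q·(S₀ − S) = 316 m³/d × (2440 − 17.8) g/m³ = 7.65×10^5 g/d = 765.4 kg/d.
P_X = Y_obs·Q·(S₀ − S) = 0.2076 × 765.4 = 158.9 kg VSS/d.
R_O = Q·ΔS − 1.42 P_X = 765.4 − 225.6 = 539.8 kg O₂/d.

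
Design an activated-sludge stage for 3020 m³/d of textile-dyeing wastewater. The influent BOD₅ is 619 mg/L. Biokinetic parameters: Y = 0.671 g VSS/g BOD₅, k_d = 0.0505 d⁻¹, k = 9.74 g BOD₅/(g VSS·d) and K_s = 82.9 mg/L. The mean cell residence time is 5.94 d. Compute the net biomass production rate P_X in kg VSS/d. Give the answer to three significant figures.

For a completely mixed reactor with recycle the Lawrence–McCarty relation gives S = K_s·(1 + k_d·θ_c) / [θ_c·(Y·k − k_d) − 1] = 82.9 × (1 + 0.0505 × 5.94) / [5.94 × (0.671 × 9.74 − 0.0505) − 1] = 107.8 / 37.52 = 2.872 mg/L.
Y_obs = Y / (1 + k_d θ_c) = 0.671 / (1 + 0.0505 × 5.94) = 0.671 / 1.300 = 0.5162.
Mass of BOD₅ removed per day: Q(S₀ − S) = 3020 × 616.1 g/m³ = 1861 kg/d.
P_X = Y_obs · Q(S₀ − S) = 0.5162 × 1861 = 960.4 kg VSS/d.

P_X ≈ 960 kg VSS/d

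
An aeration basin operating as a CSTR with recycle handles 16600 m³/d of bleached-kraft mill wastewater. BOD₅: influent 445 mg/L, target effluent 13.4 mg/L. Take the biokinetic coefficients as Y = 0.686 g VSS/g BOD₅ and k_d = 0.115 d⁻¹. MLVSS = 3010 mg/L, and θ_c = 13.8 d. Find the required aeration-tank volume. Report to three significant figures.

Rearranging the biomass balance for a CMAS with decay, V = Y·Q·ΔS·θ_c / [X·(1+k_d θ_c)] = 0.686 × 16600 × (445 − 13.4) × 13.8 / [3010 × (1 + 0.115 × 13.8)] = 6.78×10^7 / 7787 = 8710 m³.

V ≈ 8710 m³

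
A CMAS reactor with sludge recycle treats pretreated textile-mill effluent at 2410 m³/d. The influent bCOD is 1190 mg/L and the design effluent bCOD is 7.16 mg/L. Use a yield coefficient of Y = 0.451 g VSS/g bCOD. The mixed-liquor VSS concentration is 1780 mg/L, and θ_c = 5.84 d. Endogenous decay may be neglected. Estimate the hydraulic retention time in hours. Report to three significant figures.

V·X = Y·Q·ΔS·θ_c gives V = 0.451 × 2410 × (1190 − 7.16) × 5.84 / 1780 = 4218 m³.
τ = V/Q = 4218/2410 = 1.750 d, or 42.01 h.

τ ≈ 42.0 h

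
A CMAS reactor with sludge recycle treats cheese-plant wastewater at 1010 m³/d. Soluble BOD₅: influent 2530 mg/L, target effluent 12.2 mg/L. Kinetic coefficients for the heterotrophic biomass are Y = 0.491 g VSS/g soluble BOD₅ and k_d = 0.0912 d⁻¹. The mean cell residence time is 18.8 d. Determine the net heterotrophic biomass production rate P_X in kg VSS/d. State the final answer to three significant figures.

The observed yield is Y_obs = Y/(1 + k_d·θ_c) = 0.491 / (1 + 0.0912 × 18.8) = 0.491 / 2.715 = 0.1809 g VSS per g soluble BOD₅ removed.
Substrate removed = Q·(S₀ − S) = 1010 m³/d × (2530 − 12.2) g/m³ = 2.54×10^6 g/d = 2543 kg/d.
Net biomass production P_X = Y_obs × Q·(S₀ − S) = 0.1809 × 2543 = 460.0 kg VSS/d.

P_X ≈ 460 kg VSS/d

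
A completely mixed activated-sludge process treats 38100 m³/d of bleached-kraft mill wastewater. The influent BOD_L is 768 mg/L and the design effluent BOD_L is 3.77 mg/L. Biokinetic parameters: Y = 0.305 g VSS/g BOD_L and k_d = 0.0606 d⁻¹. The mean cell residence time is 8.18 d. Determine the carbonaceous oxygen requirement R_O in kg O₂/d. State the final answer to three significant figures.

Correct the yield for decay: Y_obs = Y/(1 + k_d θ_c) = 0.305 / (1 + 0.0606 × 8.18) = 0.305 / 1.496 = 0.2039.
Q·(S₀ − S) = 38100 × (768 − 3.77) × 10⁻³ = 29117 kg/d removed.
Biomass synthesised: P_X = Y_obs × 29117 = 5937 kg VSS/d.
Carbonaceous O₂ demand = substrate oxidised − cell-mass equivalent = 29117 − 1.42 × 5937 = 20686 kg O₂/d.

R_O ≈ 20700 kg O₂/d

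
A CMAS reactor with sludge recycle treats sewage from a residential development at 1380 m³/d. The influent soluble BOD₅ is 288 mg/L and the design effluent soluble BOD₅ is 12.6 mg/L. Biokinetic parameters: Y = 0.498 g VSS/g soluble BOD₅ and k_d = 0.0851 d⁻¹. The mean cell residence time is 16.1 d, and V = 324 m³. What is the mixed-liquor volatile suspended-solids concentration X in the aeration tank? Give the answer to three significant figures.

X = Y·Q·ΔS·θ_c / [V·(1 + k_d θ_c)] = 0.498 × 1380 × (288 − 12.6) × 16.1 / [324 × (1 + 0.0851 × 16.1)] = 3968 mg/L.

X ≈ 3970 mg/L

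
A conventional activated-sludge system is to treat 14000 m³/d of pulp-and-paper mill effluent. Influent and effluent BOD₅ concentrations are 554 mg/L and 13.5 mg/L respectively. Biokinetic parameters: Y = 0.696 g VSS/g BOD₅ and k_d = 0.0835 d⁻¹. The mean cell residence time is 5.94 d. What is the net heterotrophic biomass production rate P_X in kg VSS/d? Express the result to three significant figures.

P_X ≈ 3520 kg VSS/d

The observed yield is Y_obs = Y/(1 + k_d·θ_c) = 0.696 / (1 + 0.0835 × 5.94) = 0.696 / 1.496 = 0.4652 g VSS per g BOD₅ removed.
Mass of BOD₅ removed per day: Q(S₀ − S) = 14000 × 540.5 g/m³ = 7567 kg/d.
Biomass produced: P_X = Y_obs·Q·ΔS = 0.4652 × 7567 ≈ 3520 kg VSS/d.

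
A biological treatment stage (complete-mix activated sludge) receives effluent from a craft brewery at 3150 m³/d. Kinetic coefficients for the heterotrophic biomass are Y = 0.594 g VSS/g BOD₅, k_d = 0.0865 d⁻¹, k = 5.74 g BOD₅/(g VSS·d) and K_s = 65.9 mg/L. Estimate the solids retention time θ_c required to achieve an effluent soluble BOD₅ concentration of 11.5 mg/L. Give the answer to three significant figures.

At the target effluent, Y k S/(K_s+S) = 0.594×5.74×11.5/77.40 = 0.5066 d⁻¹.
1/θ_c = 0.5066 − 0.0865 = 0.4201 d⁻¹, so θ_c = 2.380 d.

θ_c ≈ 2.38 d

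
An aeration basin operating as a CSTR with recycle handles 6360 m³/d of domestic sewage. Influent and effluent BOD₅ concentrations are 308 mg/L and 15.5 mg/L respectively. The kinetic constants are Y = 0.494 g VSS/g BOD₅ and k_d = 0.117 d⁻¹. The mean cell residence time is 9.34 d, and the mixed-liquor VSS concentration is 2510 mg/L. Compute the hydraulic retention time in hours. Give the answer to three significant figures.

τ ≈ 6.17 h

Rearranging the biomass balance for a CMAS with decay, V = Y·Q·ΔS·θ_c / [X·(1+k_d θ_c)] = 0.494 × 6360 × (308 − 15.5) × 9.34 / [2510 × (1 + 0.117 × 9.34)] = 8.58×10^6 / 5253 = 1634 m³.
HRT = V/Q = 1634 m³ / 6360 m³·d⁻¹ = 0.2569 d × 24 = 6.166 h.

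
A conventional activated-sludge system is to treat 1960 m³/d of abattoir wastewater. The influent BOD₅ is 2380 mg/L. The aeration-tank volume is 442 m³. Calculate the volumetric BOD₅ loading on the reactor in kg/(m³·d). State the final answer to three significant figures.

L_v ≈ 10.6 kg BOD₅/(m³·d)

Applied BOD₅ load per unit volume = Q·S₀/V = (1960 × 2380/1000)/442.0 = 10.55 kg BOD₅·m⁻³·d⁻¹.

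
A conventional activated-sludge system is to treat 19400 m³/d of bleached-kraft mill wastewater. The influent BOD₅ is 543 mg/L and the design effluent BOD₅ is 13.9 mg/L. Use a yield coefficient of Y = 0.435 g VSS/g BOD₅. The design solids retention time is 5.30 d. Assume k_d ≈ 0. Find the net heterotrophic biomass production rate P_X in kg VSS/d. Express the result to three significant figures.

P_X ≈ 4470 kg VSS/d

With endogenous decay neglected, the observed yield equals the true yield: Y_obs = Y = 0.435 g VSS/g BOD₅.
Q·(S₀ − S) = 19400 × (543 − 13.9) × 10⁻³ = 10265 kg/d removed.
So the net sludge growth is P_X = 0.4350 × 10265 = 4465 kg VSS/d.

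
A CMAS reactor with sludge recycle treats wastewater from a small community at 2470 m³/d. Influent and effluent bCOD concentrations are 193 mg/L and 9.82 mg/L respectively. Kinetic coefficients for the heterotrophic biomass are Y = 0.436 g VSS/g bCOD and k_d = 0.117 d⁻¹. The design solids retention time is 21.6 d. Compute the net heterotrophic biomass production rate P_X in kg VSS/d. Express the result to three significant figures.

Y_obs = Y / (1 + k_d θ_c) = 0.436 / (1 + 0.117 × 21.6) = 0.436 / 3.527 = 0.1236.
Mass of bCOD removed per day: Q(S₀ − S) = 2470 × 183.2 g/m³ = 452.5 kg/d.
So the net sludge growth is P_X = 0.1236 × 452.5 = 55.93 kg VSS/d.

P_X ≈ 55.9 kg VSS/d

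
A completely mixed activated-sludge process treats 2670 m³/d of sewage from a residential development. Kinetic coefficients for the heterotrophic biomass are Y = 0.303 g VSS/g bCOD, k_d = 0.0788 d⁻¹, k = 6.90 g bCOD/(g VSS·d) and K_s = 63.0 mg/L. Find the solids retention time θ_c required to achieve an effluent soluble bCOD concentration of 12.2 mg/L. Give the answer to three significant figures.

Specific growth rate at S = 12.2 mg/L: μ = YkS/(K_s+S) = 0.303·6.90·12.2/(63.0+12.2) = 0.3392 d⁻¹.
θ_c = 1/(μ − k_d) = 1/(0.3392 − 0.0788) = 1/0.2604 = 3.841 d.

θ_c ≈ 3.84 d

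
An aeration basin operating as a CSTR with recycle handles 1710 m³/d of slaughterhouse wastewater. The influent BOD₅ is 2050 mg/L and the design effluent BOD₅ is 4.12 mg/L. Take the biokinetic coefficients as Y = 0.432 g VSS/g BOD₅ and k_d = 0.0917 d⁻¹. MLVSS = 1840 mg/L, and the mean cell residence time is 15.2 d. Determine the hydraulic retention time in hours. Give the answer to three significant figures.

From the SRT design equation V = Y Q (S₀−S) θ_c / [X (1 + k_d θ_c)] = 0.432 × 1710 × (2050 − 4.12) × 15.2 / [1840 × (1 + 0.0917 × 15.2)] = 2.3×10^7 / 4405 = 5215 m³.
Hydraulic retention time τ = V/Q = 5215 / 1710 = 3.050 d = 73.20 h.

τ ≈ 73.2 h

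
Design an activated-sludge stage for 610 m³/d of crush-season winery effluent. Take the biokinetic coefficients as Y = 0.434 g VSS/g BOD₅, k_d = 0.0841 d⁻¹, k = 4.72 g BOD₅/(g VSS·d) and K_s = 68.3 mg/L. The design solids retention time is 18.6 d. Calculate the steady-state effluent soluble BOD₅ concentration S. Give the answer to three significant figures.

For a completely mixed reactor with recycle the Lawrence–McCarty relation gives S = K_s·(1 + k_d·θ_c) / [θ_c·(Y·k − k_d) − 1] = 68.3 × (1 + 0.0841 × 18.6) / [18.6 × (0.434 × 4.72 − 0.0841) − 1] = 175.1 / 35.54 = 4.928 mg/L.

S ≈ 4.93 mg/L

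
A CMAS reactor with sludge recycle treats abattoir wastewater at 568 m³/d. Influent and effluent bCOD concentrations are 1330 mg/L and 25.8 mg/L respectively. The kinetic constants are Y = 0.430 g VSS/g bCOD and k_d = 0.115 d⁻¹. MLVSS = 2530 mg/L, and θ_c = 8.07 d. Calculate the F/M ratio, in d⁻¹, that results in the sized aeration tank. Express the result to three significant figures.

From the SRT design equation V = Y Q (S₀−S) θ_c / [X (1 + k_d θ_c)] = 0.430 × 568 × (1330 − 25.8) × 8.07 / [2530 × (1 + 0.115 × 8.07)] = 2.57×10^6 / 4878 = 527.0 m³.
F/M = Q·S₀ / (V·X) = 568 × 1330 / (527.0 × 2530) = 0.5666 g bCOD·(g VSS·d)⁻¹.

F/M ≈ 0.567 d⁻¹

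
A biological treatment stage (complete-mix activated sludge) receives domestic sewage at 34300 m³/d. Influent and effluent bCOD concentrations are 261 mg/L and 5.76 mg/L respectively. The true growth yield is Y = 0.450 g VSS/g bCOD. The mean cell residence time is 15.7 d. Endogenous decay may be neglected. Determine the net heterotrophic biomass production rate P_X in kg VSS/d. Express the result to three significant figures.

Since k_d ≈ 0, Y_obs = Y = 0.450 g VSS/g bCOD.
Substrate removed = Q·(S₀ − S) = 34300 m³/d × (261 − 5.76) g/m³ = 8.75×10^6 g/d = 8755 kg/d.
Biomass produced: P_X = Y_obs·Q·ΔS = 0.4500 × 8755 ≈ 3940 kg VSS/d.

P_X ≈ 3940 kg VSS/d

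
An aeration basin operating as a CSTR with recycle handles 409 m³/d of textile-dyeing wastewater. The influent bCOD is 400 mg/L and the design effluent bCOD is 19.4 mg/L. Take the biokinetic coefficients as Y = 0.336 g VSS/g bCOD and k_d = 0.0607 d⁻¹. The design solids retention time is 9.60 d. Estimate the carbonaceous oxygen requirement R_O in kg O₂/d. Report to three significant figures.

R_O ≈ 109 kg O₂/d

Y_obs = Y / (1 + k_d θ_c) = 0.336 / (1 + 0.0607 × 9.60) = 0.336 / 1.583 = 0.2123.
ΔS = 400 − 19.4 = 380.6 mg/L, so the substrate removal rate is 409 × 380.6/1000 = 155.7 kg bCOD/d.
P_X = Y_obs·Q·(S₀ − S) = 0.2123 × 155.7 = 33.05 kg VSS/d.
R_O = Q·ΔS − 1.42 P_X = 155.7 − 46.93 = 108.7 kg O₂/d.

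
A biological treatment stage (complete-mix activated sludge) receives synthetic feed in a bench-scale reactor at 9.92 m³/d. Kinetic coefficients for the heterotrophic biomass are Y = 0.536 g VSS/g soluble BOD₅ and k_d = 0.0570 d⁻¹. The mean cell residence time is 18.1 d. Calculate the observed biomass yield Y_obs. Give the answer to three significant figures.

Correct the yield for decay: Y_obs = Y/(1 + k_d θ_c) = 0.536 / (1 + 0.0570 × 18.1) = 0.536 / 2.032 = 0.2638.

Y_obs ≈ 0.264 g VSS/g soluble BOD₅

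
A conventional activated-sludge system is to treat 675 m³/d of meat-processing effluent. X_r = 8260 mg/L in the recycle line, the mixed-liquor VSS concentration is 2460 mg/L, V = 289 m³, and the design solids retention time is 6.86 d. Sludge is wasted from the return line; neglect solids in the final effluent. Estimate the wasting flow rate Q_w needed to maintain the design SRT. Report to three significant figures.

θ_c = V·X/(Q_w·X_r) when wasting from the recycle, so Q_w = V·X/(θ_c·X_r) = 289.0 × 2460 / (6.86 × 8260) = 12.55 m³/d.

Q_w ≈ 12.5 m³/d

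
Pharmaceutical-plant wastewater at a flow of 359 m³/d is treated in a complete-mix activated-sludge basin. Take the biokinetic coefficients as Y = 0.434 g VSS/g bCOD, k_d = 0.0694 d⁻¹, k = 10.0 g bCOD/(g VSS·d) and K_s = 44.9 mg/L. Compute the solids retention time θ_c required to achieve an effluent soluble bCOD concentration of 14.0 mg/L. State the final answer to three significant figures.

θ_c ≈ 1.04 d

Specific growth rate at S = 14.0 mg/L: μ = YkS/(K_s+S) = 0.434·10.0·14.0/(44.9+14.0) = 1.032 d⁻¹.
θ_c = 1/(μ − k_d) = 1/(1.032 − 0.0694) = 1/0.9622 = 1.039 d.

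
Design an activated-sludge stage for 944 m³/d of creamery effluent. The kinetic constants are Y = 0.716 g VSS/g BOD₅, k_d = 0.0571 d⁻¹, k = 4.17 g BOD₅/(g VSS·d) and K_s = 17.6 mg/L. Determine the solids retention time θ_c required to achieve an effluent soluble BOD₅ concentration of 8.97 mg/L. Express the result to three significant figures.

θ_c ≈ 1.05 d

At the target effluent, Y k S/(K_s+S) = 0.716×4.17×8.97/26.57 = 1.008 d⁻¹.
Then 1/θ_c = μ − k_d = 1.008 − 0.0571 = 0.9509 d⁻¹, giving θ_c = 1.052 d.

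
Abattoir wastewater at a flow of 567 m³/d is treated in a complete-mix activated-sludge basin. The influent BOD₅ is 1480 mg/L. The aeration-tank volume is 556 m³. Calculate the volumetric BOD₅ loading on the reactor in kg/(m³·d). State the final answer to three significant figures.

L_v ≈ 1.51 kg BOD₅/(m³·d)

Applied BOD₅ load per unit volume = Q·S₀/V = (567 × 1480/1000)/556.0 = 1.509 kg BOD₅·m⁻³·d⁻¹.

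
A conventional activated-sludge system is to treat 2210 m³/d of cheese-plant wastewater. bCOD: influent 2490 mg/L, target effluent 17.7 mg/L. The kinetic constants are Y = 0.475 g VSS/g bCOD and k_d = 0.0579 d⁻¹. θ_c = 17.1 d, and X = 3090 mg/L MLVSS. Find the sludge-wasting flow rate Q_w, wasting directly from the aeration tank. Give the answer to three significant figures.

Q_w ≈ 422 m³/d

From the SRT design equation V = Y Q (S₀−S) θ_c / [X (1 + k_d θ_c)] = 0.475 × 2210 × (2490 − 17.7) × 17.1 / [3090 × (1 + 0.0579 × 17.1)] = 4.44×10^7 / 6149 = 7217 m³.
Wasting from the aeration tank: Q_w = V / θ_c = 7217 / 17.1 = 422.0 m³/d.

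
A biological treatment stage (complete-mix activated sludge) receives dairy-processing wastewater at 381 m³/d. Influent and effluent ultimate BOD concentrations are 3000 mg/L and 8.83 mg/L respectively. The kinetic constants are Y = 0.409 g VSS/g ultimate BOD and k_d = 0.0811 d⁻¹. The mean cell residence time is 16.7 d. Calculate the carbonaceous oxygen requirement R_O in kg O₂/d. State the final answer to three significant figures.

R_O ≈ 859 kg O₂/d

Y_obs = Y / (1 + k_d θ_c) = 0.409 / (1 + 0.0811 × 16.7) = 0.409 / 2.354 = 0.1737.
Q·(S₀ − S) = 381 × (3000 − 8.83) × 10⁻³ = 1140 kg/d removed.
P_X = Y_obs·Q·(S₀ − S) = 0.1737 × 1140 = 198.0 kg VSS/d.
R_O = Q·(S₀ − S) − 1.42·P_X = 1140 − 1.42 × 198.0 = 858.5 kg O₂/d.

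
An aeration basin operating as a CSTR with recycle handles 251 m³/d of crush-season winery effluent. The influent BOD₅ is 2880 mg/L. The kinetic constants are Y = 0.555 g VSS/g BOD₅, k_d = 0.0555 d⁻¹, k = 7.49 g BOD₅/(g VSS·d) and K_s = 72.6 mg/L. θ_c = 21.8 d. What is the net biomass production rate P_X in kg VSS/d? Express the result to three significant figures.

P_X ≈ 181 kg VSS/d

For a completely mixed reactor with recycle the Lawrence–McCarty relation gives S = K_s·(1 + k_d·θ_c) / [θ_c·(Y·k − k_d) − 1] = 72.6 × (1 + 0.0555 × 21.8) / [21.8 × (0.555 × 7.49 − 0.0555) − 1] = 160.4 / 88.41 = 1.815 mg/L.
Observed yield with endogenous decay: Y_obs = Y / (1 + k_d·θ_c) = 0.555 / (1 + 0.0555 × 21.8) = 0.555 / 2.210 = 0.2511 g VSS/g BOD₅.
Q·(S₀ − S) = 251 × (2880 − 1.81) × 10⁻³ = 722.4 kg/d removed.
Net biomass production P_X = Y_obs × Q·(S₀ − S) = 0.2511 × 722.4 = 181.4 kg VSS/d.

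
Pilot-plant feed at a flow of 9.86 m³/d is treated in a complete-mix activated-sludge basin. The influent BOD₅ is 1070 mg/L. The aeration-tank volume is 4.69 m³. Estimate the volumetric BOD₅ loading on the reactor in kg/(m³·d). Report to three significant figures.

L_v ≈ 2.25 kg BOD₅/(m³·d)

L_v = Q S₀ / V = 9.86 × 1070 × 10⁻³ / 4.690 = 2.250 kg/(m³·d).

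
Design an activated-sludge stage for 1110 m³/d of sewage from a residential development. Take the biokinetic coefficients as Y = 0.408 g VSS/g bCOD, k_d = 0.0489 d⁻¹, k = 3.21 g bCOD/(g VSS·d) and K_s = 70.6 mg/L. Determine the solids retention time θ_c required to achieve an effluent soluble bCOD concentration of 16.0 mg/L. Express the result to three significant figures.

θ_c ≈ 5.18 d

From 1/θ_c = Y·k·S/(K_s + S) − k_d: Y·k·S/(K_s+S) = 0.408 × 3.21 × 16.0 / (70.6 + 16.0) = 0.2420 d⁻¹.
Then 1/θ_c = μ − k_d = 0.2420 − 0.0489 = 0.1931 d⁻¹, giving θ_c = 5.179 d.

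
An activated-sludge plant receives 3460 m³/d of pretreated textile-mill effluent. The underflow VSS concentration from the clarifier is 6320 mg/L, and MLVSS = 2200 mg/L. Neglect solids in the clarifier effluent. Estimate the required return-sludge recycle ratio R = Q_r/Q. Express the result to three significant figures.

R ≈ 0.534

Solids balance on the clarifier gives (1+R)X = R·X_r, so R = X/(X_r − X) = 2200 / (6320 − 2200) = 0.5340.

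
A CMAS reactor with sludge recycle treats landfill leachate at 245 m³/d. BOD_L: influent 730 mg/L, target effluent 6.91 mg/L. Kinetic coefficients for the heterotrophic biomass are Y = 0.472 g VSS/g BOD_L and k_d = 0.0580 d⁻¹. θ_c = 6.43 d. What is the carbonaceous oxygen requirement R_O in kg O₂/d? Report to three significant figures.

Observed yield with endogenous decay: Y_obs = Y / (1 + k_d·θ_c) = 0.472 / (1 + 0.0580 × 6.43) = 0.472 / 1.373 = 0.3438 g VSS/g BOD_L.
ΔS = 730 − 6.91 = 723.1 mg/L, so the substrate removal rate is 245 × 723.1/1000 = 177.2 kg BOD_L/d.
P_X = Y_obs·Q·(S₀ − S) = 0.3438 × 177.2 = 60.90 kg VSS/d.
R_O = Q·(S₀ − S) − 1.42·P_X = 177.2 − 1.42 × 60.90 = 90.67 kg O₂/d.

R_O ≈ 90.7 kg O₂/d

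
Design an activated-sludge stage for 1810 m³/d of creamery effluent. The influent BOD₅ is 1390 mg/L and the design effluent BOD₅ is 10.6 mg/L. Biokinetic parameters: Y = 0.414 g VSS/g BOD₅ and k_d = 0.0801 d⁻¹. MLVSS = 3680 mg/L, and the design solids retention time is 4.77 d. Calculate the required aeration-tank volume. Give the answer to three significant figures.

V ≈ 969 m³

From the SRT design equation V = Y Q (S₀−S) θ_c / [X (1 + k_d θ_c)] = 0.414 × 1810 × (1390 − 10.6) × 4.77 / [3680 × (1 + 0.0801 × 4.77)] = 4.93×10^6 / 5086 = 969.4 m³.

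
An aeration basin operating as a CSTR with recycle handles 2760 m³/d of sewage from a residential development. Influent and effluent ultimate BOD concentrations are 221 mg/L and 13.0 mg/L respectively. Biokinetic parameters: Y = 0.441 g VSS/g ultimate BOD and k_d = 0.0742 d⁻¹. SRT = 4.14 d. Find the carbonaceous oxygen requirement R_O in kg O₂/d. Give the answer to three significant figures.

R_O ≈ 299 kg O₂/d

Y_obs = Y / (1 + k_d θ_c) = 0.441 / (1 + 0.0742 × 4.14) = 0.441 / 1.307 = 0.3374.
Q·(S₀ − S) = 2760 × (221 − 13.0) × 10⁻³ = 574.1 kg/d removed.
Biomass synthesised: P_X = Y_obs × 574.1 = 193.7 kg VSS/d.
R_O = Q·ΔS − 1.42 P_X = 574.1 − 275.0 = 299.1 kg O₂/d.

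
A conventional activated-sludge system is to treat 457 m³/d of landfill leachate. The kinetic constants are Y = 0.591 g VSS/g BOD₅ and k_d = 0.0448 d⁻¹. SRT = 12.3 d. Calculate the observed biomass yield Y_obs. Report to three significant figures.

Observed yield with endogenous decay: Y_obs = Y / (1 + k_d·θ_c) = 0.591 / (1 + 0.0448 × 12.3) = 0.591 / 1.551 = 0.3810 g VSS/g BOD₅.

Y_obs ≈ 0.381 g VSS/g BOD₅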